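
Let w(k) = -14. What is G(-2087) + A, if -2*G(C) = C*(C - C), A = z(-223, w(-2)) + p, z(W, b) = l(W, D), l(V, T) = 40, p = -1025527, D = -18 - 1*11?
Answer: -1025487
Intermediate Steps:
D = -29 (D = -18 - 11 = -29)
z(W, b) = 40
A = -1025487 (A = 40 - 1025527 = -1025487)
G(C) = 0 (G(C) = -C*(C - C)/2 = -C*0/2 = -1/2*0 = 0)
G(-2087) + A = 0 - 1025487 = -1025487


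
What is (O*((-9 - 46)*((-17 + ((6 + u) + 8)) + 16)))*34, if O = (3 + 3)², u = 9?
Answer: -1481040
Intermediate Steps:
O = 36 (O = 6² = 36)
(O*((-9 - 46)*((-17 + ((6 + u) + 8)) + 16)))*34 = (36*((-9 - 46)*((-17 + ((6 + 9) + 8)) + 16)))*34 = (36*(-55*((-17 + (15 + 8)) + 16)))*34 = (36*(-55*((-17 + 23) + 16)))*34 = (36*(-55*(6 + 16)))*34 = (36*(-55*22))*34 = (36*(-1210))*34 = -43560*34 = -1481040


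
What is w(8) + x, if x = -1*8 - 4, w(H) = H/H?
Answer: -11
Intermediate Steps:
w(H) = 1
x = -12 (x = -8 - 4 = -12)
w(8) + x = 1 - 12 = -11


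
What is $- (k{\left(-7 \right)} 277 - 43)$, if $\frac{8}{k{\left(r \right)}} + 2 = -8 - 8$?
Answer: $\frac{1495}{9} \approx 166.11$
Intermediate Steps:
$k{\left(r \right)} = - \frac{4}{9}$ ($k{\left(r \right)} = \frac{8}{-2 - 16} = \frac{8}{-18} = 8 \left(- \frac{1}{18}\right) = - \frac{4}{9}$)
$- (k{\left(-7 \right)} 277 - 43) = - (\left(- \frac{4}{9}\right) 277 - 43) = - (- \frac{1108}{9} - 43) = \left(-1\right) \left(- \frac{1495}{9}\right) = \frac{1495}{9}$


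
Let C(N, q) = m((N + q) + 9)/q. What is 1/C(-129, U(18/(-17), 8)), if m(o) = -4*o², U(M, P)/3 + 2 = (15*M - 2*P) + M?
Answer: 1683/3246152 ≈ 0.00051846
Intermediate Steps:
U(M, P) = -6 - 6*P + 48*M (U(M, P) = -6 + 3*((15*M - 2*P) + M) = -6 + 3*((-2*P + 15*M) + M) = -6 + 3*(-2*P + 16*M) = -6 + (-6*P + 48*M) = -6 - 6*P + 48*M)
C(N, q) = -4*(9 + N + q)²/q (C(N, q) = (-4*((N + q) + 9)²)/q = (-4*(9 + N + q)²)/q = -4*(9 + N + q)²/q)
1/C(-129, U(18/(-17), 8)) = 1/(-4*(9 - 129 + (-6 - 6*8 + 48*(18/(-17))))²/(-6 - 6*8 + 48*(18/(-17)))) = 1/(-4*(9 - 129 + (-6 - 48 + 48*(18*(-1/17))))²/(-6 - 48 + 48*(18*(-1/17)))) = 1/(-4*(9 - 129 + (-6 - 48 + 48*(-18/17)))²/(-6 - 48 + 48*(-18/17))) = 1/(-4*(9 - 129 + (-6 - 48 - 864/17))²/(-6 - 48 - 864/17)) = 1/(-4*(9 - 129 - 1782/17)²/(-1782/17)) = 1/(-4*(-17/1782)*(-3822/17)²) = 1/(-4*(-17/1782)*14607684/289) = 1/(3246152/1683) = 1683/3246152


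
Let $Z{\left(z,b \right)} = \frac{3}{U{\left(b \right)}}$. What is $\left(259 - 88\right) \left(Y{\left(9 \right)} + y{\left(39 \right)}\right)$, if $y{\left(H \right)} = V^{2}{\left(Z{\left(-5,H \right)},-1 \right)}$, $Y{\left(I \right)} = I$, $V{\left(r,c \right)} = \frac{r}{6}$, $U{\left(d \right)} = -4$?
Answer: $\frac{98667}{64} \approx 1541.7$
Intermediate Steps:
$Z{\left(z,b \right)} = - \frac{3}{4}$ ($Z{\left(z,b \right)} = \frac{3}{-4} = 3 \left(- \frac{1}{4}\right) = - \frac{3}{4}$)
$V{\left(r,c \right)} = \frac{r}{6}$ ($V{\left(r,c \right)} = r \frac{1}{6} = \frac{r}{6}$)
$y{\left(H \right)} = \frac{1}{64}$ ($y{\left(H \right)} = \left(\frac{1}{6} \left(- \frac{3}{4}\right)\right)^{2} = \left(- \frac{1}{8}\right)^{2} = \frac{1}{64}$)
$\left(259 - 88\right) \left(Y{\left(9 \right)} + y{\left(39 \right)}\right) = \left(259 - 88\right) \left(9 + \frac{1}{64}\right) = 171 \cdot \frac{577}{64} = \frac{98667}{64}$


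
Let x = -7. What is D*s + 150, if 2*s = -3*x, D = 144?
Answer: 1662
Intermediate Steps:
s = 21/2 (s = (-3*(-7))/2 = (1/2)*21 = 21/2 ≈ 10.500)
D*s + 150 = 144*(21/2) + 150 = 1512 + 150 = 1662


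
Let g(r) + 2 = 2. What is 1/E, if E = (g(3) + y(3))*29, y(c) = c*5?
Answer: 1/435 ≈ 0.0022989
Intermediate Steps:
g(r) = 0 (g(r) = -2 + 2 = 0)
y(c) = 5*c
E = 435 (E = (0 + 5*3)*29 = (0 + 15)*29 = 15*29 = 435)
1/E = 1/435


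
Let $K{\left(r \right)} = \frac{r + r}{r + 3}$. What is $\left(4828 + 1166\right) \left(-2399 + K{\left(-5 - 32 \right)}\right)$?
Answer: $- \frac{244231524}{17} \approx -1.4367 \cdot 10^{7}$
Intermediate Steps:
$K{\left(r \right)} = \frac{2 r}{3 + r}$
$\left(4828 + 1166\right) \left(-2399 + K{\left(-5 - 32 \right)}\right) = \left(4828 + 1166\right) \left(-2399 + \frac{2 \left(-5 - 32\right)}{3 - 37}\right) = 5994 \left(-2399 + \frac{2 \left(-5 - 32\right)}{3 - 37}\right) = 5994 \left(-2399 + 2 \left(-37\right) \frac{1}{3 - 37}\right) = 5994 \left(-2399 + 2 \left(-37\right) \frac{1}{-34}\right) = 5994 \left(-2399 + 2 \left(-37\right) \left(- \frac{1}{34}\right)\right) = 5994 \left(-2399 + \frac{37}{17}\right) = 5994 \left(- \frac{40746}{17}\right) = - \frac{244231524}{17}$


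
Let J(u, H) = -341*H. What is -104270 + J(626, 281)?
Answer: -200091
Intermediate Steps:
-104270 + J(626, 281) = -104270 - 341*281 = -104270 - 95821 = -200091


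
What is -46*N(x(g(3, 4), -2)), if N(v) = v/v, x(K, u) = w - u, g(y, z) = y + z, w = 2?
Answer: -46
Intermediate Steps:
x(K, u) = 2 - u
N(v) = 1
-46*N(x(g(3, 4), -2)) = -46*1 = -46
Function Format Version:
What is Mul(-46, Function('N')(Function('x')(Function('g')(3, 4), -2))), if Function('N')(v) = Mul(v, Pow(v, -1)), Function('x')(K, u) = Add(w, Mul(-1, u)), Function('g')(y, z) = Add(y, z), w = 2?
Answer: -46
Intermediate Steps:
Function('x')(K, u) = Add(2, Mul(-1, u))
Function('N')(v) = 1
Mul(-46, Function('N')(Function('x')(Function('g')(3, 4), -2))) = Mul(-46, 1) = -46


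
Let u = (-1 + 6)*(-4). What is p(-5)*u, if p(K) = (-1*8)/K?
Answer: -32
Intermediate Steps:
u = -20 (u = 5*(-4) = -20)
p(K) = -8/K
p(-5)*u = -8/(-5)*(-20) = -8*(-⅕)*(-20) = (8/5)*(-20) = -32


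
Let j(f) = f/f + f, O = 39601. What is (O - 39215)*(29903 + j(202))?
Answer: 11620916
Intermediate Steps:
j(f) = 1 + f
(O - 39215)*(29903 + j(202)) = (39601 - 39215)*(29903 + (1 + 202)) = 386*(29903 + 203) = 386*30106 = 11620916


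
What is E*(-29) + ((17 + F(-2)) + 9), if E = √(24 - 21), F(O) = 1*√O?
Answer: 26 - 29*√3 + I*√2 ≈ -24.229 + 1.4142*I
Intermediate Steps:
F(O) = √O
E = √3 ≈ 1.7320
E*(-29) + ((17 + F(-2)) + 9) = √3*(-29) + ((17 + √(-2)) + 9) = -29*√3 + ((17 + I*√2) + 9) = -29*√3 + (26 + I*√2) = 26 - 29*√3 + I*√2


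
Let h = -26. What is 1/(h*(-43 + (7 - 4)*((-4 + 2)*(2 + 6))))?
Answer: 1/2366 ≈ 0.00042265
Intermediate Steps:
1/(h*(-43 + (7 - 4)*((-4 + 2)*(2 + 6)))) = 1/(-26*(-43 + (7 - 4)*((-4 + 2)*(2 + 6)))) = 1/(-26*(-43 + 3*(-2*8))) = 1/(-26*(-43 + 3*(-16))) = 1/(-26*(-43 - 48)) = 1/(-26*(-91)) = 1/2366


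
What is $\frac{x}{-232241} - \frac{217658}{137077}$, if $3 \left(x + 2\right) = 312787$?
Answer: $- \frac{194522415871}{95504698671} \approx -2.0368$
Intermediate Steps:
$x = \frac{312781}{3}$ ($x = -2 + \frac{1}{3} \cdot 312787 = -2 + \frac{312787}{3} = \frac{312781}{3} \approx 1.0426 \cdot 10^{5}$)
$\frac{x}{-232241} - \frac{217658}{137077} = \frac{312781}{3 \left(-232241\right)} - \frac{217658}{137077} = \frac{312781}{3} \left(- \frac{1}{232241}\right) - \frac{217658}{137077} = - \frac{312781}{696723} - \frac{217658}{137077} = - \frac{194522415871}{95504698671}$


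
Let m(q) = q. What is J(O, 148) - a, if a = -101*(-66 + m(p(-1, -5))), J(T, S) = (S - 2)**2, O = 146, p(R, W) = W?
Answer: 14145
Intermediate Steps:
J(T, S) = (-2 + S)**2
a = 7171 (a = -101*(-66 - 5) = -101*(-71) = 7171)
J(O, 148) - a = (-2 + 148)**2 - 1*7171 = 146**2 - 7171 = 21316 - 7171 = 14145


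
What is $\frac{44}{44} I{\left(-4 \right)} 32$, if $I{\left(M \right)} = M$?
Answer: $-128$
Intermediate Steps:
$\frac{44}{44} I{\left(-4 \right)} 32 = \frac{44}{44} \left(-4\right) 32 = 44 \cdot \frac{1}{44} \left(-4\right) 32 = 1 \left(-4\right) 32 = \left(-4\right) 32 = -128$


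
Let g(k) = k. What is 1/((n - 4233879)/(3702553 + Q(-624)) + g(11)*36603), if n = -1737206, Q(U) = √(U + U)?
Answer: 1379908227422849269/555594363962228257131292 - 5971085*I*√78/555594363962228257131292 ≈ 2.4837e-6 - 9.4917e-17*I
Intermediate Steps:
Q(U) = √2*√U (Q(U) = √(2*U) = √2*√U)
1/((n - 4233879)/(3702553 + Q(-624)) + g(11)*36603) = 1/((-1737206 - 4233879)/(3702553 + √2*√(-624)) + 11*36603) = 1/(-5971085/(3702553 + √2*(4*I*√39)) + 402633) = 1/(-5971085/(3702553 + 4*I*√78) + 402633) = 1/(402633 - 5971085/(3702553 + 4*I*√78))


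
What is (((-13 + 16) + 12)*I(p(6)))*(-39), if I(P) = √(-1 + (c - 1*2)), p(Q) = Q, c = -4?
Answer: -585*I*√7 ≈ -1547.8*I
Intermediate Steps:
I(P) = I*√7 (I(P) = √(-1 + (-4 - 1*2)) = √(-1 + (-4 - 2)) = √(-1 - 6) = √(-7) = I*√7)
(((-13 + 16) + 12)*I(p(6)))*(-39) = (((-13 + 16) + 12)*(I*√7))*(-39) = ((3 + 12)*(I*√7))*(-39) = (15*(I*√7))*(-39) = (15*I*√7)*(-39) = -585*I*√7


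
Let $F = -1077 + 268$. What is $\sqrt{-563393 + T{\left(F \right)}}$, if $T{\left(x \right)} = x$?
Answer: $i \sqrt{564202} \approx 751.13 i$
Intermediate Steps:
$F = -809$
$\sqrt{-563393 + T{\left(F \right)}} = \sqrt{-563393 - 809} = \sqrt{-564202} = i \sqrt{564202}$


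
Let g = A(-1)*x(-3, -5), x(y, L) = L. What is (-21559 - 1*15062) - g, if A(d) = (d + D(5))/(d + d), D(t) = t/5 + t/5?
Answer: -73247/2 ≈ -36624.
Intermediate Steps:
D(t) = 2*t/5 (D(t) = t*(⅕) + t*(⅕) = t/5 + t/5 = 2*t/5)
A(d) = (2 + d)/(2*d) (A(d) = (d + (⅖)*5)/(d + d) = (d + 2)/((2*d)) = (2 + d)*(1/(2*d)) = (2 + d)/(2*d))
g = 5/2 (g = ((½)*(2 - 1)/(-1))*(-5) = ((½)*(-1)*1)*(-5) = -½*(-5) = 5/2 ≈ 2.5000)
(-21559 - 1*15062) - g = (-21559 - 1*15062) - 1*5/2 = (-21559 - 15062) - 5/2 = -36621 - 5/2 = -73247/2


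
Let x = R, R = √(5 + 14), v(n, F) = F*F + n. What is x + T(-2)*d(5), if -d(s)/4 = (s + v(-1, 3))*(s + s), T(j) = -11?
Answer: 5720 + √19 ≈ 5724.4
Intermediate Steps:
v(n, F) = n + F² (v(n, F) = F² + n = n + F²)
d(s) = -8*s*(8 + s) (d(s) = -4*(s + (-1 + 3²))*(s + s) = -4*(s + (-1 + 9))*2*s = -4*(s + 8)*2*s = -4*(8 + s)*2*s = -8*s*(8 + s))
R = √19 ≈ 4.3589
x = √19 ≈ 4.3589
x + T(-2)*d(5) = √19 - (-88)*5*(8 + 5) = √19 - (-88)*5*13 = √19 - 11*(-520) = √19 + 5720 = 5720 + √19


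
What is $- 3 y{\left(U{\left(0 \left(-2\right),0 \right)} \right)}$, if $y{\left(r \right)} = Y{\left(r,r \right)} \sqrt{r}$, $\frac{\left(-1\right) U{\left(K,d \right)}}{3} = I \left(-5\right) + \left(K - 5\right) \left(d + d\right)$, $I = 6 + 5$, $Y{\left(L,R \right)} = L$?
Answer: $- 495 \sqrt{165} \approx -6358.4$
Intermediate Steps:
$I = 11$
$U{\left(K,d \right)} = 165 - 6 d \left(-5 + K\right)$ ($U{\left(K,d \right)} = - 3 \left(11 \left(-5\right) + \left(K - 5\right) \left(d + d\right)\right) = - 3 \left(-55 + \left(-5 + K\right) 2 d\right) = - 3 \left(-55 + 2 d \left(-5 + K\right)\right) = 165 - 6 d \left(-5 + K\right)$)
$y{\left(r \right)} = r^{\frac{3}{2}}$ ($y{\left(r \right)} = r \sqrt{r} = r^{\frac{3}{2}}$)
$- 3 y{\left(U{\left(0 \left(-2\right),0 \right)} \right)} = - 3 \left(165 + 30 \cdot 0 - 6 \cdot 0 \left(-2\right) 0\right)^{\frac{3}{2}} = - 3 \left(165 + 0 - 0 \cdot 0\right)^{\frac{3}{2}} = - 3 \left(165 + 0 + 0\right)^{\frac{3}{2}} = - 3 \cdot 165^{\frac{3}{2}} = - 3 \cdot 165 \sqrt{165} = - 495 \sqrt{165}$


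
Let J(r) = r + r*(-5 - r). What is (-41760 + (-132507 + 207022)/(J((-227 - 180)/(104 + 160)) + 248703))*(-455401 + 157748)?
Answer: 1780646718577952160/143255111 ≈ 1.2430e+10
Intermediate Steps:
(-41760 + (-132507 + 207022)/(J((-227 - 180)/(104 + 160)) + 248703))*(-455401 + 157748) = (-41760 + (-132507 + 207022)/(-(-227 - 180)/(104 + 160)*(4 + (-227 - 180)/(104 + 160)) + 248703))*(-455401 + 157748) = (-41760 + 74515/(-(-407/264)*(4 - 407/264) + 248703))*(-297653) = (-41760 + 74515/(-(-407*1/264)*(4 - 407*1/264) + 248703))*(-297653) = (-41760 + 74515/(-1*(-37/24)*(4 - 37/24) + 248703))*(-297653) = (-41760 + 74515/(-1*(-37/24)*59/24 + 248703))*(-297653) = (-41760 + 74515/(2183/576 + 248703))*(-297653) = (-41760 + 74515/(143255111/576))*(-297653) = (-41760 + 74515*(576/143255111))*(-297653) = (-41760 + 42920640/143255111)*(-297653) = -5982290514720/143255111*(-297653) = 1780646718577952160/143255111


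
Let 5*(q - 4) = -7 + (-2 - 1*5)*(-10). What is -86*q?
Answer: -7138/5 ≈ -1427.6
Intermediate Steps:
q = 83/5 (q = 4 + (-7 + (-2 - 1*5)*(-10))/5 = 4 + (-7 + (-2 - 5)*(-10))/5 = 4 + (-7 - 7*(-10))/5 = 4 + (-7 + 70)/5 = 4 + (⅕)*63 = 4 + 63/5 = 83/5 ≈ 16.600)
-86*q = -86*83/5 = -7138/5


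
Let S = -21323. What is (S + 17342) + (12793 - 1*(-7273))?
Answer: 16085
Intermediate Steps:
(S + 17342) + (12793 - 1*(-7273)) = (-21323 + 17342) + (12793 - 1*(-7273)) = -3981 + (12793 + 7273) = -3981 + 20066 = 16085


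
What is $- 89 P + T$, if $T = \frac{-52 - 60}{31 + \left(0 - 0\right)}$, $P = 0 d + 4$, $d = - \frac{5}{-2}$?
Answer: $- \frac{11148}{31} \approx -359.61$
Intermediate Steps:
$d = \frac{5}{2}$ ($d = \left(-5\right) \left(- \frac{1}{2}\right) = \frac{5}{2} \approx 2.5$)
$P = 4$ ($P = 0 \cdot \frac{5}{2} + 4 = 0 + 4 = 4$)
$T = - \frac{112}{31}$ ($T = - \frac{112}{31 + \left(0 + 0\right)} = - \frac{112}{31 + 0} = - \frac{112}{31} \approx -3.6129$)
$- 89 P + T = \left(-89\right) 4 - \frac{112}{31} = -356 - \frac{112}{31} = - \frac{11148}{31}$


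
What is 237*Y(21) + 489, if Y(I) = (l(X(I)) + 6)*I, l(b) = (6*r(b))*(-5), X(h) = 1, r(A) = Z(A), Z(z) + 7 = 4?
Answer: 478281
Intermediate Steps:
Z(z) = -3 (Z(z) = -7 + 4 = -3)
r(A) = -3
l(b) = 90 (l(b) = (6*(-3))*(-5) = -18*(-5) = 90)
Y(I) = 96*I (Y(I) = (90 + 6)*I = 96*I)
237*Y(21) + 489 = 237*(96*21) + 489 = 237*2016 + 489 = 477792 + 489 = 478281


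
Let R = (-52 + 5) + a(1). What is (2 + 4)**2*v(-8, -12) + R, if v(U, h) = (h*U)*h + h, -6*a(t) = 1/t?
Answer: -251707/6 ≈ -41951.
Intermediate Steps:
a(t) = -1/(6*t)
v(U, h) = h + U*h**2 (v(U, h) = (U*h)*h + h = U*h**2 + h = h + U*h**2)
R = -283/6 (R = (-52 + 5) - 1/6/1 = -47 - 1/6*1 = -47 - 1/6 = -283/6 ≈ -47.167)
(2 + 4)**2*v(-8, -12) + R = (2 + 4)**2*(-12*(1 - 8*(-12))) - 283/6 = 6**2*(-12*(1 + 96)) - 283/6 = 36*(-12*97) - 283/6 = 36*(-1164) - 283/6 = -41904 - 283/6 = -251707/6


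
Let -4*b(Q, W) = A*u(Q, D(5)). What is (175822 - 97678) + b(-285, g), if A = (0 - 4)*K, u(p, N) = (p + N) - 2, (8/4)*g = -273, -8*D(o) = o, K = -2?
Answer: 314877/4 ≈ 78719.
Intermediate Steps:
D(o) = -o/8
g = -273/2 (g = (1/2)*(-273) = -273/2 ≈ -136.50)
u(p, N) = -2 + N + p (u(p, N) = (N + p) - 2 = -2 + N + p)
A = 8 (A = (0 - 4)*(-2) = -4*(-2) = 8)
b(Q, W) = 21/4 - 2*Q (b(Q, W) = -2*(-2 - 1/8*5 + Q) = -2*(-2 - 5/8 + Q) = -2*(-21/8 + Q) = -(-21 + 8*Q)/4 = 21/4 - 2*Q)
(175822 - 97678) + b(-285, g) = (175822 - 97678) + (21/4 - 2*(-285)) = 78144 + (21/4 + 570) = 78144 + 2301/4 = 314877/4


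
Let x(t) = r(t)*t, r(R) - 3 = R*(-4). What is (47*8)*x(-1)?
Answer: -2632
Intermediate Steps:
r(R) = 3 - 4*R (r(R) = 3 + R*(-4) = 3 - 4*R)
x(t) = t*(3 - 4*t) (x(t) = (3 - 4*t)*t = t*(3 - 4*t))
(47*8)*x(-1) = (47*8)*(-(3 - 4*(-1))) = 376*(-(3 + 4)) = 376*(-1*7) = 376*(-7) = -2632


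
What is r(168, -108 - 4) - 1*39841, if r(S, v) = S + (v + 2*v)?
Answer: -40009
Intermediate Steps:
r(S, v) = S + 3*v
r(168, -108 - 4) - 1*39841 = (168 + 3*(-108 - 4)) - 1*39841 = (168 + 3*(-112)) - 39841 = (168 - 336) - 39841 = -168 - 39841 = -40009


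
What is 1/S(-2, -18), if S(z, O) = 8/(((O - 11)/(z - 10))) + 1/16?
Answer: 464/1565 ≈ 0.29649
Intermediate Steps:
S(z, O) = 1/16 + 8*(-10 + z)/(-11 + O) (S(z, O) = 8/(((-11 + O)/(-10 + z))) + 1*(1/16) = 8/(((-11 + O)/(-10 + z))) + 1/16 = 8*((-10 + z)/(-11 + O)) + 1/16 = 8*(-10 + z)/(-11 + O) + 1/16 = 1/16 + 8*(-10 + z)/(-11 + O))
1/S(-2, -18) = 1/((-1291 - 18 + 128*(-2))/(16*(-11 - 18))) = 1/((1/16)*(-1291 - 18 - 256)/(-29)) = 1/((1/16)*(-1/29)*(-1565)) = 1/(1565/464) = 464/1565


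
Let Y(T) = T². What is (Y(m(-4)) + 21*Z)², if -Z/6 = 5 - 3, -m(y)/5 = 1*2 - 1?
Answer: 51529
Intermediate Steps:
m(y) = -5 (m(y) = -5*(1*2 - 1) = -5*(2 - 1) = -5*1 = -5)
Z = -12 (Z = -6*(5 - 3) = -6*2 = -12)
(Y(m(-4)) + 21*Z)² = ((-5)² + 21*(-12))² = (25 - 252)² = (-227)² = 51529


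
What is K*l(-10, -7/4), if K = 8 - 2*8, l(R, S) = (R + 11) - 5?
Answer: 32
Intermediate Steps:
l(R, S) = 6 + R (l(R, S) = (11 + R) - 5 = 6 + R)
K = -8 (K = 8 - 16 = -8)
K*l(-10, -7/4) = -8*(6 - 10) = -8*(-4) = 32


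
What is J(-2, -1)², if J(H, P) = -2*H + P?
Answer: 9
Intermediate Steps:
J(H, P) = P - 2*H
J(-2, -1)² = (-1 - 2*(-2))² = (-1 + 4)² = 3² = 9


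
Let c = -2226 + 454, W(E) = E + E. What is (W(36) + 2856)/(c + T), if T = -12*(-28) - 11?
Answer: -2928/1447 ≈ -2.0235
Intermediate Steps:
W(E) = 2*E
T = 325 (T = 336 - 11 = 325)
c = -1772
(W(36) + 2856)/(c + T) = (2*36 + 2856)/(-1772 + 325) = (72 + 2856)/(-1447) = 2928*(-1/1447) = -2928/1447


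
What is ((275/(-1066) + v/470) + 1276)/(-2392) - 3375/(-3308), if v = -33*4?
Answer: 241352258267/495554873840 ≈ 0.48703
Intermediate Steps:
v = -132
((275/(-1066) + v/470) + 1276)/(-2392) - 3375/(-3308) = ((275/(-1066) - 132/470) + 1276)/(-2392) - 3375/(-3308) = ((275*(-1/1066) - 132*1/470) + 1276)*(-1/2392) - 3375*(-1/3308) = ((-275/1066 - 66/235) + 1276)*(-1/2392) + 3375/3308 = (-134981/250510 + 1276)*(-1/2392) + 3375/3308 = (319515779/250510)*(-1/2392) + 3375/3308 = -319515779/599219920 + 3375/3308 = 241352258267/495554873840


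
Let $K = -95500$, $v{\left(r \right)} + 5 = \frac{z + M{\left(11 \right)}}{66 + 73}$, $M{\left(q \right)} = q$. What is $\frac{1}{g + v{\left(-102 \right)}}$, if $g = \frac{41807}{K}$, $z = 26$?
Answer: $- \frac{13274500}{68650173} \approx -0.19336$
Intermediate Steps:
$v{\left(r \right)} = - \frac{658}{139}$ ($v{\left(r \right)} = -5 + \frac{26 + 11}{66 + 73} = -5 + \frac{37}{139} = - \frac{658}{139}$)
$g = - \frac{41807}{95500}$ ($g = \frac{41807}{-95500} = 41807 \left(- \frac{1}{95500}\right) = - \frac{41807}{95500} \approx -0.43777$)
$\frac{1}{g + v{\left(-102 \right)}} = \frac{1}{- \frac{41807}{95500} - \frac{658}{139}} = \frac{1}{- \frac{68650173}{13274500}} = - \frac{13274500}{68650173}$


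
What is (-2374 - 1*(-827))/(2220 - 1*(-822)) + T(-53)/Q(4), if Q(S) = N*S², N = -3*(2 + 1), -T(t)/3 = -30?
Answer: -1061/936 ≈ -1.1335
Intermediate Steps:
T(t) = 90 (T(t) = -3*(-30) = 90)
N = -9 (N = -3*3 = -9)
Q(S) = -9*S²
(-2374 - 1*(-827))/(2220 - 1*(-822)) + T(-53)/Q(4) = (-2374 - 1*(-827))/(2220 - 1*(-822)) + 90/((-9*4²)) = (-2374 + 827)/(2220 + 822) + 90/((-9*16)) = -1547/3042 + 90/(-144) = -1547*1/3042 + 90*(-1/144) = -119/234 - 5/8 = -1061/936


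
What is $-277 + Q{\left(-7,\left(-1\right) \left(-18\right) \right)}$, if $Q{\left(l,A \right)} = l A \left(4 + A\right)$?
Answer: $-3049$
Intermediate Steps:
$Q{\left(l,A \right)} = A l \left(4 + A\right)$
$-277 + Q{\left(-7,\left(-1\right) \left(-18\right) \right)} = -277 + \left(-1\right) \left(-18\right) \left(-7\right) \left(4 - -18\right) = -277 + 18 \left(-7\right) \left(4 + 18\right) = -277 + 18 \left(-7\right) 22 = -277 - 2772 = -3049$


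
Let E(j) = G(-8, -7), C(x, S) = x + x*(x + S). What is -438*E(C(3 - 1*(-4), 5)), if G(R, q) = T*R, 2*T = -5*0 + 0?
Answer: 0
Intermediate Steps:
T = 0 (T = (-5*0 + 0)/2 = (0 + 0)/2 = (1/2)*0 = 0)
G(R, q) = 0 (G(R, q) = 0*R = 0)
C(x, S) = x + x*(S + x)
E(j) = 0
-438*E(C(3 - 1*(-4), 5)) = -438*0 = 0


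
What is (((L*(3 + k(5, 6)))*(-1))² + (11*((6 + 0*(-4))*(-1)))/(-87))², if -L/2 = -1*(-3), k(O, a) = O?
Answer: 4467318244/841 ≈ 5.3119e+6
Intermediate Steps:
L = -6 (L = -(-2)*(-3) = -2*3 = -6)
(((L*(3 + k(5, 6)))*(-1))² + (11*((6 + 0*(-4))*(-1)))/(-87))² = ((-6*(3 + 5)*(-1))² + (11*((6 + 0*(-4))*(-1)))/(-87))² = ((-6*8*(-1))² + (11*((6 + 0)*(-1)))*(-1/87))² = ((-48*(-1))² + (11*(6*(-1)))*(-1/87))² = (48² + (11*(-6))*(-1/87))² = (2304 - 66*(-1/87))² = (2304 + 22/29)² = (66838/29)² = 4467318244/841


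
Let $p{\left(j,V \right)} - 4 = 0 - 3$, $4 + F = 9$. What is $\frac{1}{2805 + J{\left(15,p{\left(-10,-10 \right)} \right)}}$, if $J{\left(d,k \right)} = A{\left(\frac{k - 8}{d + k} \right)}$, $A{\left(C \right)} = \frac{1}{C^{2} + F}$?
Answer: $\frac{1329}{3728101} \approx 0.00035648$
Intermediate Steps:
$F = 5$ ($F = -4 + 9 = 5$)
$A{\left(C \right)} = \frac{1}{5 + C^{2}}$ ($A{\left(C \right)} = \frac{1}{C^{2} + 5} = \frac{1}{5 + C^{2}}$)
$p{\left(j,V \right)} = 1$ ($p{\left(j,V \right)} = 4 + \left(0 - 3\right) = 4 - 3 = 1$)
$J{\left(d,k \right)} = \frac{1}{5 + \frac{\left(-8 + k\right)^{2}}{\left(d + k\right)^{2}}}$ ($J{\left(d,k \right)} = \frac{1}{5 + \left(\frac{k - 8}{d + k}\right)^{2}} = \frac{1}{5 + \left(\frac{-8 + k}{d + k}\right)^{2}} = \frac{1}{5 + \frac{\left(-8 + k\right)^{2}}{\left(d + k\right)^{2}}}$)
$\frac{1}{2805 + J{\left(15,p{\left(-10,-10 \right)} \right)}} = \frac{1}{2805 + \frac{\left(15 + 1\right)^{2}}{\left(-8 + 1\right)^{2} + 5 \left(15 + 1\right)^{2}}} = \frac{1}{2805 + \frac{16^{2}}{\left(-7\right)^{2} + 5 \cdot 16^{2}}} = \frac{1}{2805 + \frac{256}{49 + 5 \cdot 256}} = \frac{1}{2805 + \frac{256}{49 + 1280}} = \frac{1}{2805 + \frac{256}{1329}} = \frac{1}{\frac{3728101}{1329}} = \frac{1329}{3728101}$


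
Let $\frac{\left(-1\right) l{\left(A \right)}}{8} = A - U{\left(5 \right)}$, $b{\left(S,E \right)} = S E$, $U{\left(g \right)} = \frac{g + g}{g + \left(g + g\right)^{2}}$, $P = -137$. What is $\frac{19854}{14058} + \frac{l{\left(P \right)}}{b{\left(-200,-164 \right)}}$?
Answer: $\frac{97216799}{67244100} \approx 1.4457$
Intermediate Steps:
$U{\left(g \right)} = \frac{2 g}{g + 4 g^{2}}$ ($U{\left(g \right)} = \frac{2 g}{g + \left(2 g\right)^{2}} = \frac{2 g}{g + 4 g^{2}}$)
$b{\left(S,E \right)} = E S$
$l{\left(A \right)} = \frac{16}{21} - 8 A$ ($l{\left(A \right)} = - 8 \left(A - \frac{2}{1 + 4 \cdot 5}\right) = - 8 \left(A - \frac{2}{1 + 20}\right) = - 8 \left(A - \frac{2}{21}\right) = - 8 \left(- \frac{2}{21} + A\right) = \frac{16}{21} - 8 A$)
$\frac{19854}{14058} + \frac{l{\left(P \right)}}{b{\left(-200,-164 \right)}} = \frac{19854}{14058} + \frac{\frac{16}{21} - -1096}{\left(-164\right) \left(-200\right)} = 19854 \cdot \frac{1}{14058} + \frac{\frac{16}{21} + 1096}{32800} = \frac{1103}{781} + \frac{23032}{21} \cdot \frac{1}{32800} = \frac{1103}{781} + \frac{2879}{86100} = \frac{97216799}{67244100}$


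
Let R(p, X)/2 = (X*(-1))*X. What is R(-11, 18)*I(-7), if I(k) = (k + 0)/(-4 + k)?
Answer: -4536/11 ≈ -412.36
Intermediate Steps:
R(p, X) = -2*X² (R(p, X) = 2*((X*(-1))*X) = 2*((-X)*X) = 2*(-X²) = -2*X²)
I(k) = k/(-4 + k)
R(-11, 18)*I(-7) = (-2*18²)*(-7/(-4 - 7)) = (-2*324)*(-7/(-11)) = -(-4536)*(-1)/11 = -648*7/11 = -4536/11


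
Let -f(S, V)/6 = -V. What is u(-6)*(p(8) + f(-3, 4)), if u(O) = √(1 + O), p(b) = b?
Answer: 32*I*√5 ≈ 71.554*I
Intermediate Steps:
f(S, V) = 6*V (f(S, V) = -(-6)*V = 6*V)
u(-6)*(p(8) + f(-3, 4)) = √(1 - 6)*(8 + 6*4) = √(-5)*(8 + 24) = (I*√5)*32 = 32*I*√5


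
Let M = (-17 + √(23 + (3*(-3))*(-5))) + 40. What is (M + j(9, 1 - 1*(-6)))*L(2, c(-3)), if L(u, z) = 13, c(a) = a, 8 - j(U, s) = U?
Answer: 286 + 26*√17 ≈ 393.20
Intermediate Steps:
j(U, s) = 8 - U
M = 23 + 2*√17 (M = (-17 + √(23 - 9*(-5))) + 40 = (-17 + √(23 + 45)) + 40 = (-17 + √68) + 40 = (-17 + 2*√17) + 40 = 23 + 2*√17 ≈ 31.246)
(M + j(9, 1 - 1*(-6)))*L(2, c(-3)) = ((23 + 2*√17) + (8 - 1*9))*13 = ((23 + 2*√17) + (8 - 9))*13 = ((23 + 2*√17) - 1)*13 = (22 + 2*√17)*13 = 286 + 26*√17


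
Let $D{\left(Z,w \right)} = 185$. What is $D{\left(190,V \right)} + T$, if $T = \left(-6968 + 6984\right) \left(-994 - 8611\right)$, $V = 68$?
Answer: $-153495$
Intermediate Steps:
$T = -153680$ ($T = 16 \left(-9605\right) = -153680$)
$D{\left(190,V \right)} + T = 185 - 153680 = -153495$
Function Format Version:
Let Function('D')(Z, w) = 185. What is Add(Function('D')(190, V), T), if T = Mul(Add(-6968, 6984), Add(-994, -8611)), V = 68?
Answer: -153495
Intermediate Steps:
T = -153680 (T = Mul(16, -9605) = -153680)
Add(Function('D')(190, V), T) = Add(185, -153680) = -153495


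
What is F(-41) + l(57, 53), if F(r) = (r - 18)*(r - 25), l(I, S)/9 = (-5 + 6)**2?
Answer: 3903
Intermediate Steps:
l(I, S) = 9 (l(I, S) = 9*(-5 + 6)**2 = 9*1**2 = 9*1 = 9)
F(r) = (-25 + r)*(-18 + r) (F(r) = (-18 + r)*(-25 + r) = (-25 + r)*(-18 + r))
F(-41) + l(57, 53) = (450 + (-41)**2 - 43*(-41)) + 9 = (450 + 1681 + 1763) + 9 = 3894 + 9 = 3903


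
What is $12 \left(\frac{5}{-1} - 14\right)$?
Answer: $-228$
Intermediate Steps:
$12 \left(\frac{5}{-1} - 14\right) = 12 \left(5 \left(-1\right) - 14\right) = 12 \left(-5 - 14\right) = 12 \left(-19\right) = -228$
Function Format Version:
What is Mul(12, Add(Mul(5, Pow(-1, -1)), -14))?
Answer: -228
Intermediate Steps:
Mul(12, Add(Mul(5, Pow(-1, -1)), -14)) = Mul(12, Add(Mul(5, -1), -14)) = Mul(12, Add(-5, -14)) = Mul(12, -19) = -228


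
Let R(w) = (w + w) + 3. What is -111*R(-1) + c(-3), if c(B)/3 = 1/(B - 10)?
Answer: -1446/13 ≈ -111.23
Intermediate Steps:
R(w) = 3 + 2*w (R(w) = 2*w + 3 = 3 + 2*w)
c(B) = 3/(-10 + B) (c(B) = 3/(B - 10) = 3/(-10 + B))
-111*R(-1) + c(-3) = -111*(3 + 2*(-1)) + 3/(-10 - 3) = -111*(3 - 2) + 3/(-13) = -111*1 + 3*(-1/13) = -111 - 3/13 = -1446/13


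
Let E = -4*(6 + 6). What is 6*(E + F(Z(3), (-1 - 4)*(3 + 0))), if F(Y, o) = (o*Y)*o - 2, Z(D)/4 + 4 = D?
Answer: -5700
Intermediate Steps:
Z(D) = -16 + 4*D
F(Y, o) = -2 + Y*o² (F(Y, o) = (Y*o)*o - 2 = Y*o² - 2 = -2 + Y*o²)
E = -48 (E = -4*12 = -48)
6*(E + F(Z(3), (-1 - 4)*(3 + 0))) = 6*(-48 + (-2 + (-16 + 4*3)*((-1 - 4)*(3 + 0))²)) = 6*(-48 + (-2 + (-16 + 12)*(-5*3)²)) = 6*(-48 + (-2 - 4*(-15)²)) = 6*(-48 + (-2 - 4*225)) = 6*(-48 + (-2 - 900)) = 6*(-48 - 902) = 6*(-950) = -5700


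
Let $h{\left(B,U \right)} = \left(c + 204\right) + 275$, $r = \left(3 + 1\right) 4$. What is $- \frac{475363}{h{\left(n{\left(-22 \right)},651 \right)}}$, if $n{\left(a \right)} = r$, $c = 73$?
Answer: $- \frac{475363}{552} \approx -861.17$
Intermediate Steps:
$r = 16$ ($r = 4 \cdot 4 = 16$)
$n{\left(a \right)} = 16$
$h{\left(B,U \right)} = 552$ ($h{\left(B,U \right)} = \left(73 + 204\right) + 275 = 277 + 275 = 552$)
$- \frac{475363}{h{\left(n{\left(-22 \right)},651 \right)}} = - \frac{475363}{552}$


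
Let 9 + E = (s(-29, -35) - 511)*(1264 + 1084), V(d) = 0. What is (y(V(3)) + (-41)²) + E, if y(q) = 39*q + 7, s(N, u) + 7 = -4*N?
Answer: -942217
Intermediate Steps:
s(N, u) = -7 - 4*N
y(q) = 7 + 39*q
E = -943905 (E = -9 + ((-7 - 4*(-29)) - 511)*(1264 + 1084) = -9 + ((-7 + 116) - 511)*2348 = -9 + (109 - 511)*2348 = -9 - 402*2348 = -9 - 943896 = -943905)
(y(V(3)) + (-41)²) + E = ((7 + 39*0) + (-41)²) - 943905 = ((7 + 0) + 1681) - 943905 = (7 + 1681) - 943905 = 1688 - 943905 = -942217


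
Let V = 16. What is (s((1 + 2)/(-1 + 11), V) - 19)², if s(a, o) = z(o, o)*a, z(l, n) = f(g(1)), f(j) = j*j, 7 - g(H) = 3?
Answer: 5041/25 ≈ 201.64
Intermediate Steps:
g(H) = 4 (g(H) = 7 - 1*3 = 7 - 3 = 4)
f(j) = j²
z(l, n) = 16 (z(l, n) = 4² = 16)
s(a, o) = 16*a
(s((1 + 2)/(-1 + 11), V) - 19)² = (16*((1 + 2)/(-1 + 11)) - 19)² = (16*(3/10) - 19)² = (24/5 - 19)² = (-71/5)² = 5041/25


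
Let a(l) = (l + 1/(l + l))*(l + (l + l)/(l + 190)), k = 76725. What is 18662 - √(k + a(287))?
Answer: 18662 - √16123196886/318 ≈ 18263.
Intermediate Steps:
a(l) = (l + 1/(2*l))*(l + 2*l/(190 + l)) (a(l) = (l + 1/(2*l))*(l + (2*l)/(190 + l)) = (l + 1/(2*l))*(l + 2*l/(190 + l)))
18662 - √(k + a(287)) = 18662 - √(76725 + (96 + 287³ + (½)*287 + 192*287²)/(190 + 287)) = 18662 - √(76725 + (96 + 23639903 + 287/2 + 192*82369)/477) = 18662 - √(76725 + (96 + 23639903 + 287/2 + 15814848)/477) = 18662 - √(76725 + (1/477)*(78909981/2)) = 18662 - √(76725 + 26303327/318) = 18662 - √(50701877/318) = 18662 - √16123196886/318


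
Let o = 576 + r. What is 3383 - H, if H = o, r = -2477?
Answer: 5284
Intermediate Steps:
o = -1901 (o = 576 - 2477 = -1901)
H = -1901
3383 - H = 3383 - 1*(-1901) = 3383 + 1901 = 5284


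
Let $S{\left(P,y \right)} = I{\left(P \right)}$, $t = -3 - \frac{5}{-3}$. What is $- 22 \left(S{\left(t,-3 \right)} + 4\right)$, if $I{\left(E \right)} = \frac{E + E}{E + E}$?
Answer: $-110$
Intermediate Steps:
$I{\left(E \right)} = 1$ ($I{\left(E \right)} = \frac{2 E}{2 E} = 2 E \frac{1}{2 E} = 1$)
$t = - \frac{4}{3}$ ($t = -3 - 5 \left(- \frac{1}{3}\right) = -3 - - \frac{5}{3} = -3 + \frac{5}{3} = - \frac{4}{3} \approx -1.3333$)
$S{\left(P,y \right)} = 1$
$- 22 \left(S{\left(t,-3 \right)} + 4\right) = - 22 \left(1 + 4\right) = \left(-22\right) 5 = -110$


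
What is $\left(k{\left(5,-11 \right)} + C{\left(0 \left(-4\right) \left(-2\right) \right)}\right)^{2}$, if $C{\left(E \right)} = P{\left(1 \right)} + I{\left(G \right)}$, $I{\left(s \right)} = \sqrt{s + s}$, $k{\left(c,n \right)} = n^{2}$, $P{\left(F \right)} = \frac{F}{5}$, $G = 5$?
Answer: $\frac{367486}{25} + \frac{1212 \sqrt{10}}{5} \approx 15466.0$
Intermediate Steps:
$P{\left(F \right)} = \frac{F}{5}$ ($P{\left(F \right)} = F \frac{1}{5} = \frac{F}{5}$)
$I{\left(s \right)} = \sqrt{2} \sqrt{s}$ ($I{\left(s \right)} = \sqrt{2 s} = \sqrt{2} \sqrt{s}$)
$C{\left(E \right)} = \frac{1}{5} + \sqrt{10}$ ($C{\left(E \right)} = \frac{1}{5} \cdot 1 + \sqrt{2} \sqrt{5} = \frac{1}{5} + \sqrt{10}$)
$\left(k{\left(5,-11 \right)} + C{\left(0 \left(-4\right) \left(-2\right) \right)}\right)^{2} = \left(\left(-11\right)^{2} + \left(\frac{1}{5} + \sqrt{10}\right)\right)^{2} = \left(121 + \left(\frac{1}{5} + \sqrt{10}\right)\right)^{2} = \left(\frac{606}{5} + \sqrt{10}\right)^{2}$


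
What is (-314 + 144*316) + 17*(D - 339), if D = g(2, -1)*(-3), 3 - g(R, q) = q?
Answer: 39223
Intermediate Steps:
g(R, q) = 3 - q
D = -12 (D = (3 - 1*(-1))*(-3) = (3 + 1)*(-3) = 4*(-3) = -12)
(-314 + 144*316) + 17*(D - 339) = (-314 + 144*316) + 17*(-12 - 339) = (-314 + 45504) + 17*(-351) = 45190 - 5967 = 39223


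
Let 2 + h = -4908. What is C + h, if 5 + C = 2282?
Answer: -2633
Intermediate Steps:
h = -4910 (h = -2 - 4908 = -4910)
C = 2277 (C = -5 + 2282 = 2277)
C + h = 2277 - 4910 = -2633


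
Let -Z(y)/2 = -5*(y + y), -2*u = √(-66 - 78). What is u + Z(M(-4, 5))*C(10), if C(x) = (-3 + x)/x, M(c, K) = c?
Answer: -56 - 6*I ≈ -56.0 - 6.0*I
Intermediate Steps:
u = -6*I (u = -√(-66 - 78)/2 = -6*I ≈ -6.0*I)
Z(y) = 20*y (Z(y) = -(-10)*(y + y) = -(-10)*2*y = -(-20)*y = 20*y)
C(x) = (-3 + x)/x
u + Z(M(-4, 5))*C(10) = -6*I + (20*(-4))*((-3 + 10)/10) = -6*I - 8*7 = -6*I - 80*7/10 = -6*I - 56 = -56 - 6*I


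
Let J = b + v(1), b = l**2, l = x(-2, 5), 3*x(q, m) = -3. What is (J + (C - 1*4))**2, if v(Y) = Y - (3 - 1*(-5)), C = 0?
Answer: 100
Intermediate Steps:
x(q, m) = -1 (x(q, m) = (1/3)*(-3) = -1)
l = -1
v(Y) = -8 + Y (v(Y) = Y - (3 + 5) = Y - 1*8 = Y - 8 = -8 + Y)
b = 1 (b = (-1)**2 = 1)
J = -6 (J = 1 + (-8 + 1) = 1 - 7 = -6)
(J + (C - 1*4))**2 = (-6 + (0 - 1*4))**2 = (-6 + (0 - 4))**2 = (-6 - 4)**2 = (-10)**2 = 100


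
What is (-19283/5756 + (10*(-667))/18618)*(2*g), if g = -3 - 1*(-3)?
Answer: 0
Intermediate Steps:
g = 0 (g = -3 + 3 = 0)
(-19283/5756 + (10*(-667))/18618)*(2*g) = (-19283/5756 + (10*(-667))/18618)*(2*0) = (-19283*1/5756 - 6670*1/18618)*0 = (-19283/5756 - 115/321)*0 = -6851783/1847676*0 = 0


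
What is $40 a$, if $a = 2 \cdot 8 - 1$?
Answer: $600$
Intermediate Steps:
$a = 15$ ($a = 16 - 1 = 15$)
$40 a = 40 \cdot 15 = 600$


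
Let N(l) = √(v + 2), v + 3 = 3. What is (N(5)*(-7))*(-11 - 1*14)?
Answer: 175*√2 ≈ 247.49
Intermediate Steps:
v = 0 (v = -3 + 3 = 0)
N(l) = √2 (N(l) = √(0 + 2) = √2)
(N(5)*(-7))*(-11 - 1*14) = (√2*(-7))*(-11 - 1*14) = (-7*√2)*(-11 - 14) = -7*√2*(-25) = 175*√2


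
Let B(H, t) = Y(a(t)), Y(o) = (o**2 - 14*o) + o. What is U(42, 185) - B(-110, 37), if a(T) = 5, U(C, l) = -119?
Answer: -79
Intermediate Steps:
Y(o) = o**2 - 13*o
B(H, t) = -40 (B(H, t) = 5*(-13 + 5) = 5*(-8) = -40)
U(42, 185) - B(-110, 37) = -119 - 1*(-40) = -119 + 40 = -79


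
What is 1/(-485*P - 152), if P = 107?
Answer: -1/52047 ≈ -1.9213e-5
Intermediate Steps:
1/(-485*P - 152) = 1/(-485*107 - 152) = 1/(-51895 - 152) = 1/(-52047) = -1/52047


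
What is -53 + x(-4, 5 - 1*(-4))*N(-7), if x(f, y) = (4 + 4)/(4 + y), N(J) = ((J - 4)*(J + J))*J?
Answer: -9313/13 ≈ -716.38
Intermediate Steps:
N(J) = 2*J²*(-4 + J) (N(J) = ((-4 + J)*(2*J))*J = (2*J*(-4 + J))*J = 2*J²*(-4 + J))
x(f, y) = 8/(4 + y)
-53 + x(-4, 5 - 1*(-4))*N(-7) = -53 + (8/(4 + (5 - 1*(-4))))*(2*(-7)²*(-4 - 7)) = -53 + (8/(4 + (5 + 4)))*(2*49*(-11)) = -53 + (8/(4 + 9))*(-1078) = -53 + (8/13)*(-1078) = -53 - 8624/13 = -9313/13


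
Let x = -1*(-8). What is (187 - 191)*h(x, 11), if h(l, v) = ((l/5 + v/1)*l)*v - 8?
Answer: -22016/5 ≈ -4403.2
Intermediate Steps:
x = 8
h(l, v) = -8 + l*v*(v + l/5) (h(l, v) = ((l*(⅕) + v*1)*l)*v - 8 = ((l/5 + v)*l)*v - 8 = ((v + l/5)*l)*v - 8 = (l*(v + l/5))*v - 8 = l*v*(v + l/5) - 8 = -8 + l*v*(v + l/5))
(187 - 191)*h(x, 11) = (187 - 191)*(-8 + 8*11² + (⅕)*11*8²) = -4*(-8 + 8*121 + (⅕)*11*64) = -4*(-8 + 968 + 704/5) = -4*5504/5 = -22016/5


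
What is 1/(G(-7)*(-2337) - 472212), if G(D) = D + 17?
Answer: -1/495582 ≈ -2.0178e-6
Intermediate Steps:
G(D) = 17 + D
1/(G(-7)*(-2337) - 472212) = 1/((17 - 7)*(-2337) - 472212) = 1/(10*(-2337) - 472212) = 1/(-23370 - 472212) = 1/(-495582) = -1/495582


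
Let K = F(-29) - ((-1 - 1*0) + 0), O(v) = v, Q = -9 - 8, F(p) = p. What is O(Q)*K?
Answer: 476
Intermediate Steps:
Q = -17
K = -28 (K = -29 - ((-1 - 1*0) + 0) = -29 - ((-1 + 0) + 0) = -29 - (-1 + 0) = -29 - 1*(-1) = -29 + 1 = -28)
O(Q)*K = -17*(-28) = 476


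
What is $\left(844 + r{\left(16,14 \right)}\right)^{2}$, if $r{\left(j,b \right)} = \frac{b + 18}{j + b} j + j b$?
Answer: $\frac{264908176}{225} \approx 1.1774 \cdot 10^{6}$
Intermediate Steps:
$r{\left(j,b \right)} = b j + \frac{j \left(18 + b\right)}{b + j}$ ($r{\left(j,b \right)} = \frac{18 + b}{b + j} j + b j = \frac{j \left(18 + b\right)}{b + j} + b j = b j + \frac{j \left(18 + b\right)}{b + j}$)
$\left(844 + r{\left(16,14 \right)}\right)^{2} = \left(844 + \frac{16 \left(18 + 14 + 14^{2} + 14 \cdot 16\right)}{14 + 16}\right)^{2} = \left(844 + \frac{16 \left(18 + 14 + 196 + 224\right)}{30}\right)^{2} = \left(844 + 16 \cdot \frac{1}{30} \cdot 452\right)^{2} = \left(844 + \frac{3616}{15}\right)^{2} = \left(\frac{16276}{15}\right)^{2} = \frac{264908176}{225}$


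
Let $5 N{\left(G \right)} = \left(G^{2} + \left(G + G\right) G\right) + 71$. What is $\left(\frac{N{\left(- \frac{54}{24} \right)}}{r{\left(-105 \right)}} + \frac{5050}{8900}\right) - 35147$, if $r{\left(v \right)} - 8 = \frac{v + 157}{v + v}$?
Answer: $- \frac{40736917929}{1159136} \approx -35144.0$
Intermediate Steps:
$N{\left(G \right)} = \frac{71}{5} + \frac{3 G^{2}}{5}$ ($N{\left(G \right)} = \frac{\left(G^{2} + \left(G + G\right) G\right) + 71}{5} = \frac{\left(G^{2} + 2 G G\right) + 71}{5} = \frac{\left(G^{2} + 2 G^{2}\right) + 71}{5} = \frac{3 G^{2} + 71}{5} = \frac{71 + 3 G^{2}}{5} = \frac{71}{5} + \frac{3 G^{2}}{5}$)
$r{\left(v \right)} = 8 + \frac{157 + v}{2 v}$ ($r{\left(v \right)} = 8 + \frac{v + 157}{v + v} = 8 + \frac{157 + v}{2 v}$)
$\left(\frac{N{\left(- \frac{54}{24} \right)}}{r{\left(-105 \right)}} + \frac{5050}{8900}\right) - 35147 = \left(\frac{\frac{71}{5} + \frac{3 \left(- \frac{54}{24}\right)^{2}}{5}}{\frac{1}{2} \frac{1}{-105} \left(157 + 17 \left(-105\right)\right)} + \frac{5050}{8900}\right) - 35147 = \left(\frac{\frac{71}{5} + \frac{3 \left(\left(-54\right) \frac{1}{24}\right)^{2}}{5}}{\frac{1}{2} \left(- \frac{1}{105}\right) \left(157 - 1785\right)} + 5050 \cdot \frac{1}{8900}\right) - 35147 = \left(\frac{\frac{71}{5} + \frac{3 \left(- \frac{9}{4}\right)^{2}}{5}}{\frac{1}{2} \left(- \frac{1}{105}\right) \left(-1628\right)} + \frac{101}{178}\right) - 35147 = \left(\frac{\frac{71}{5} + \frac{3}{5} \cdot \frac{81}{16}}{\frac{814}{105}} + \frac{101}{178}\right) - 35147 = \left(\left(\frac{71}{5} + \frac{243}{80}\right) \frac{105}{814} + \frac{101}{178}\right) - 35147 = \left(\frac{1379}{80} \cdot \frac{105}{814} + \frac{101}{178}\right) - 35147 = \left(\frac{28959}{13024} + \frac{101}{178}\right) - 35147 = \frac{3235063}{1159136} - 35147 = - \frac{40736917929}{1159136}$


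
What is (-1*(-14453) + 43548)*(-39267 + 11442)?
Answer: -1613877825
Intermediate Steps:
(-1*(-14453) + 43548)*(-39267 + 11442) = (14453 + 43548)*(-27825) = 58001*(-27825) = -1613877825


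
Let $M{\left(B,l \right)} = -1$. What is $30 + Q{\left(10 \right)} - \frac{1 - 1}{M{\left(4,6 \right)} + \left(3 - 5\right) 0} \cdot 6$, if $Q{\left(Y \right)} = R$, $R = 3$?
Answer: $30$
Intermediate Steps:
$Q{\left(Y \right)} = 3$
$30 + Q{\left(10 \right)} - \frac{1 - 1}{M{\left(4,6 \right)} + \left(3 - 5\right) 0} \cdot 6 = 30 + 3 - \frac{1 - 1}{-1 + \left(3 - 5\right) 0} \cdot 6 = 30 + 3 - \frac{0}{-1 - 0} \cdot 6 = 30 + 3 - \frac{0}{-1 + 0} \cdot 6 = 30 + 3 - \frac{0}{-1} \cdot 6 = 30 + 3 - 0 \left(-1\right) 6 = 30 + 3 \left(-1\right) 0 \cdot 6 = 30 + 3 \cdot 0 \cdot 6 = 30 + 3 \cdot 0 = 30 + 0 = 30$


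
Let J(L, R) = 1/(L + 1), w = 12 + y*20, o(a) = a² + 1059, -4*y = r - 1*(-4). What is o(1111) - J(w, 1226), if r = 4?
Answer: 33355261/27 ≈ 1.2354e+6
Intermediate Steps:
y = -2 (y = -(4 - 1*(-4))/4 = -(4 + 4)/4 = -¼*8 = -2)
o(a) = 1059 + a²
w = -28 (w = 12 - 2*20 = 12 - 40 = -28)
J(L, R) = 1/(1 + L)
o(1111) - J(w, 1226) = (1059 + 1111²) - 1/(1 - 28) = (1059 + 1234321) - 1/(-27) = 1235380 - 1*(-1/27) = 1235380 + 1/27 = 33355261/27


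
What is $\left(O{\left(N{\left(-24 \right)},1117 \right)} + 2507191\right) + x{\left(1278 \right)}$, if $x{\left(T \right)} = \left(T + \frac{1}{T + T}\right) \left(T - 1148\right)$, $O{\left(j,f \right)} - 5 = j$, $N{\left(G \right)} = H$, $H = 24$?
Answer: $\frac{3416554145}{1278} \approx 2.6734 \cdot 10^{6}$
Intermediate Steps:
$N{\left(G \right)} = 24$
$O{\left(j,f \right)} = 5 + j$
$x{\left(T \right)} = \left(-1148 + T\right) \left(T + \frac{1}{2 T}\right)$ ($x{\left(T \right)} = \left(T + \frac{1}{2 T}\right) \left(-1148 + T\right) = \left(-1148 + T\right) \left(T + \frac{1}{2 T}\right)$)
$\left(O{\left(N{\left(-24 \right)},1117 \right)} + 2507191\right) + x{\left(1278 \right)} = \left(\left(5 + 24\right) + 2507191\right) + \left(\frac{1}{2} + 1278^{2} - 1467144 - \frac{574}{1278}\right) = \left(29 + 2507191\right) + \left(\frac{1}{2} + 1633284 - 1467144 - \frac{287}{639}\right) = 2507220 + \left(\frac{1}{2} + 1633284 - 1467144 - \frac{287}{639}\right) = 2507220 + \frac{212326985}{1278} = \frac{3416554145}{1278}$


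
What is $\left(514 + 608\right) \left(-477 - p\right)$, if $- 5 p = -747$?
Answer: $- \frac{3514104}{5} \approx -7.0282 \cdot 10^{5}$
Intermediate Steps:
$p = \frac{747}{5}$ ($p = \left(- \frac{1}{5}\right) \left(-747\right) = \frac{747}{5} \approx 149.4$)
$\left(514 + 608\right) \left(-477 - p\right) = \left(514 + 608\right) \left(-477 - \frac{747}{5}\right) = 1122 \left(-477 - \frac{747}{5}\right) = 1122 \left(- \frac{3132}{5}\right) = - \frac{3514104}{5}$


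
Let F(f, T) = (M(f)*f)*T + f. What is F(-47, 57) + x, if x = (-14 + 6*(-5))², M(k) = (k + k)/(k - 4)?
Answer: -51829/17 ≈ -3048.8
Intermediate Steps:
M(k) = 2*k/(-4 + k) (M(k) = (2*k)/(-4 + k) = 2*k/(-4 + k))
F(f, T) = f + 2*T*f²/(-4 + f) (F(f, T) = ((2*f/(-4 + f))*f)*T + f = (2*f²/(-4 + f))*T + f = 2*T*f²/(-4 + f) + f = f + 2*T*f²/(-4 + f))
x = 1936 (x = (-14 - 30)² = (-44)² = 1936)
F(-47, 57) + x = -47*(-4 - 47 + 2*57*(-47))/(-4 - 47) + 1936 = -47*(-4 - 47 - 5358)/(-51) + 1936 = -47*(-1/51)*(-5409) + 1936 = -84741/17 + 1936 = -51829/17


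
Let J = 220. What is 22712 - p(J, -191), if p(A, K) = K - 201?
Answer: 23104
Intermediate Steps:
p(A, K) = -201 + K
22712 - p(J, -191) = 22712 - (-201 - 191) = 22712 - 1*(-392) = 22712 + 392 = 23104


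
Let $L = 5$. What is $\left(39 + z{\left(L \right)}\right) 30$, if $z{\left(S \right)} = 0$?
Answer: $1170$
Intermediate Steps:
$\left(39 + z{\left(L \right)}\right) 30 = \left(39 + 0\right) 30 = 39 \cdot 30 = 1170$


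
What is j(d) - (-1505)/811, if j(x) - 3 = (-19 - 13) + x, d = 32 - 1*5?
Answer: -117/811 ≈ -0.14427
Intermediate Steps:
d = 27 (d = 32 - 5 = 27)
j(x) = -29 + x (j(x) = 3 + ((-19 - 13) + x) = 3 + (-32 + x) = -29 + x)
j(d) - (-1505)/811 = (-29 + 27) - (-1505)/811 = -2 - (-1505)/811 = -2 - 1*(-1505/811) = -2 + 1505/811 = -117/811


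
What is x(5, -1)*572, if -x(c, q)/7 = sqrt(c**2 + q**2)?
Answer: -4004*sqrt(26) ≈ -20416.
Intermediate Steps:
x(c, q) = -7*sqrt(c**2 + q**2)
x(5, -1)*572 = -7*sqrt(5**2 + (-1)**2)*572 = -7*sqrt(25 + 1)*572 = -7*sqrt(26)*572 = -4004*sqrt(26)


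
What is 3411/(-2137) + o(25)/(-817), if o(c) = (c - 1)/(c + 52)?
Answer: -214633887/134436533 ≈ -1.5965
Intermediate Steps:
o(c) = (-1 + c)/(52 + c)
3411/(-2137) + o(25)/(-817) = 3411/(-2137) + ((-1 + 25)/(52 + 25))/(-817) = 3411*(-1/2137) + (24/77)*(-1/817) = -3411/2137 + ((1/77)*24)*(-1/817) = -3411/2137 + (24/77)*(-1/817) = -3411/2137 - 24/62909 = -214633887/134436533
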